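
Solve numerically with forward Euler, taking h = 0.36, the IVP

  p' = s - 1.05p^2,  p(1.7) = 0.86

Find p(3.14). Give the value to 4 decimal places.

1.6459

Euler: p_{n+1} = p_n + h·f(s_n, p_n).
s=1.700000, p=0.860000: f=0.923420 → p ← 0.860000 + 0.36·0.923420 = 1.192431
s=2.060000, p=1.192431: f=0.567013 → p ← 1.192431 + 0.36·0.567013 = 1.396556
s=2.420000, p=1.396556: f=0.372113 → p ← 1.396556 + 0.36·0.372113 = 1.530517
s=2.780000, p=1.530517: f=0.320395 → p ← 1.530517 + 0.36·0.320395 = 1.645859
p(3.14) ≈ 1.6459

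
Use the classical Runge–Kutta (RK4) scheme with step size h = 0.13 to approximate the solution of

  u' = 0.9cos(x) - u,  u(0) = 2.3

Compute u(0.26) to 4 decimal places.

RK4: k1 = f(x_n, u_n); k2 = f(x_n + h/2, u_n + (h/2)·k1); k3 = f(x_n + h/2, u_n + (h/2)·k2); k4 = f(x_n + h, u_n + h·k3); u_{n+1} = u_n + (h/6)·(k1 + 2k2 + 2k3 + k4).
x=0.000000, u=2.300000:
  k1 = f(0.000000, 2.300000) = -1.400000
  k2 = f(0.065000, 2.209000) = -1.310901
  k3 = f(0.065000, 2.214791) = -1.316692
  k4 = f(0.130000, 2.128830) = -1.236424
  u ← 2.300000 + (0.13/6)·(k1 + 2k2 + 2k3 + k4) = 2.129015
x=0.130000, u=2.129015:
  k1 = f(0.130000, 2.129015) = -1.236609
  k2 = f(0.195000, 2.048636) = -1.165693
  k3 = f(0.195000, 2.053245) = -1.170302
  k4 = f(0.260000, 1.976876) = -1.107125
  u ← 2.129015 + (0.13/6)·(k1 + 2k2 + 2k3 + k4) = 1.977008
u(0.26) ≈ 1.9770

1.9770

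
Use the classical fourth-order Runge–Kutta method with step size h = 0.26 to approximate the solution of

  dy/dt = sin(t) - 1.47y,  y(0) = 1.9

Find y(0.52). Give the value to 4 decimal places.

RK4: k1 = f(t_n, y_n); k2 = f(t_n + h/2, y_n + (h/2)·k1); k3 = f(t_n + h/2, y_n + (h/2)·k2); k4 = f(t_n + h, y_n + h·k3); y_{n+1} = y_n + (h/6)·(k1 + 2k2 + 2k3 + k4).
t=0.000000, y=1.900000:
  k1 = f(0.000000, 1.900000) = -2.793000
  k2 = f(0.130000, 1.536910) = -2.129624
  k3 = f(0.130000, 1.623149) = -2.256395
  k4 = f(0.260000, 1.313337) = -1.673525
  y ← 1.900000 + (0.26/6)·(k1 + 2k2 + 2k3 + k4) = 1.326329
t=0.260000, y=1.326329:
  k1 = f(0.260000, 1.326329) = -1.692623
  k2 = f(0.390000, 1.106288) = -1.246055
  k3 = f(0.390000, 1.164342) = -1.331394
  k4 = f(0.520000, 0.980167) = -0.943965
  y ← 1.326329 + (0.26/6)·(k1 + 2k2 + 2k3 + k4) = 0.988698
y(0.52) ≈ 0.9887

0.9887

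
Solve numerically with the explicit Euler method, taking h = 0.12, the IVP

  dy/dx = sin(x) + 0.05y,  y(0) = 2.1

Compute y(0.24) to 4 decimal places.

2.1396

Euler: y_{n+1} = y_n + h·f(x_n, y_n).
x=0.000000, y=2.100000: f=0.105000 → y ← 2.100000 + 0.12·0.105000 = 2.112600
x=0.120000, y=2.112600: f=0.225342 → y ← 2.112600 + 0.12·0.225342 = 2.139641
y(0.24) ≈ 2.1396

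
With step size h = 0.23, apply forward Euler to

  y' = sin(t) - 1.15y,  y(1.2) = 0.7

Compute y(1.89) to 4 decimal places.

0.7911

Euler: y_{n+1} = y_n + h·f(t_n, y_n).
t=1.200000, y=0.700000: f=0.127039 → y ← 0.700000 + 0.23·0.127039 = 0.729219
t=1.430000, y=0.729219: f=0.151503 → y ← 0.729219 + 0.23·0.151503 = 0.764065
t=1.660000, y=0.764065: f=0.117350 → y ← 0.764065 + 0.23·0.117350 = 0.791055
y(1.89) ≈ 0.7911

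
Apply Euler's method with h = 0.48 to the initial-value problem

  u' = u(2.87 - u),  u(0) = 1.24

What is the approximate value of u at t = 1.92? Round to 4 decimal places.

Euler: u_{n+1} = u_n + h·f(t_n, u_n).
t=0.000000, u=1.240000: f=2.021200 → u ← 1.240000 + 0.48·2.021200 = 2.210176
t=0.480000, u=2.210176: f=1.458327 → u ← 2.210176 + 0.48·1.458327 = 2.910173
t=0.960000, u=2.910173: f=-0.116911 → u ← 2.910173 + 0.48·(-0.116911) = 2.854056
t=1.440000, u=2.854056: f=0.045505 → u ← 2.854056 + 0.48·0.045505 = 2.875898
u(1.92) ≈ 2.8759

2.8759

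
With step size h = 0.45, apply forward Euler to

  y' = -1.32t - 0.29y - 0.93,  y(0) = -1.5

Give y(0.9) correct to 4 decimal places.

Euler: y_{n+1} = y_n + h·f(t_n, y_n).
t=0.000000, y=-1.500000: f=-0.495000 → y ← -1.500000 + 0.45·(-0.495000) = -1.722750
t=0.450000, y=-1.722750: f=-1.024403 → y ← -1.722750 + 0.45·(-1.024403) = -2.183731
y(0.9) ≈ -2.1837

-2.1837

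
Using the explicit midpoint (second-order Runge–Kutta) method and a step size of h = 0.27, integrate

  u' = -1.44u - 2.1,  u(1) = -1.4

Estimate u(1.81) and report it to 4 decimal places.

-1.4394

Midpoint: k1 = f(t_n, u_n); k2 = f(t_n + h/2, u_n + (h/2)·k1); u_{n+1} = u_n + h·k2.
t=1.000000, u=-1.400000:
  k1 = f(1.000000, -1.400000) = -0.084000
  k2 = f(1.135000, -1.411340) = -0.067670
  u ← -1.400000 + 0.27·(-0.067670) = -1.418271
t=1.270000, u=-1.418271:
  k1 = f(1.270000, -1.418271) = -0.057690
  k2 = f(1.405000, -1.426059) = -0.046475
  u ← -1.418271 + 0.27·(-0.046475) = -1.430819
t=1.540000, u=-1.430819:
  k1 = f(1.540000, -1.430819) = -0.039620
  k2 = f(1.675000, -1.436168) = -0.031918
  u ← -1.430819 + 0.27·(-0.031918) = -1.439437
u(1.81) ≈ -1.4394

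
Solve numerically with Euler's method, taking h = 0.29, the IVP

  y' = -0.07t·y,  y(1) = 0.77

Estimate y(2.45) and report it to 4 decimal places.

Euler: y_{n+1} = y_n + h·f(t_n, y_n).
t=1.000000, y=0.770000: f=-0.053900 → y ← 0.770000 + 0.29·(-0.053900) = 0.754369
t=1.290000, y=0.754369: f=-0.068120 → y ← 0.754369 + 0.29·(-0.068120) = 0.734614
t=1.580000, y=0.734614: f=-0.081248 → y ← 0.734614 + 0.29·(-0.081248) = 0.711052
t=1.870000, y=0.711052: f=-0.093077 → y ← 0.711052 + 0.29·(-0.093077) = 0.684060
t=2.160000, y=0.684060: f=-0.103430 → y ← 0.684060 + 0.29·(-0.103430) = 0.654065
y(2.45) ≈ 0.6541

0.6541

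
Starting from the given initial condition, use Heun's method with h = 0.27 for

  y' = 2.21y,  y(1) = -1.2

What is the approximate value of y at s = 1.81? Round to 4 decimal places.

Heun: k1 = f(s_n, y_n); k2 = f(s_n + h, y_n + h·k1); y_{n+1} = y_n + (h/2)·(k1 + k2).
s=1.000000, y=-1.200000:
  k1 = f(1.000000, -1.200000) = -2.652000
  k2 = f(1.270000, -1.916040) = -4.234448
  y ← -1.200000 + (0.27/2)·(-2.652000 + (-4.234448)) = -2.129671
s=1.270000, y=-2.129671:
  k1 = f(1.270000, -2.129671) = -4.706572
  k2 = f(1.540000, -3.400445) = -7.514983
  y ← -2.129671 + (0.27/2)·(-4.706572 + (-7.514983)) = -3.779580
s=1.540000, y=-3.779580:
  k1 = f(1.540000, -3.779580) = -8.352873
  k2 = f(1.810000, -6.034856) = -13.337032
  y ← -3.779580 + (0.27/2)·(-8.352873 + (-13.337032)) = -6.707718
y(1.81) ≈ -6.7077

-6.7077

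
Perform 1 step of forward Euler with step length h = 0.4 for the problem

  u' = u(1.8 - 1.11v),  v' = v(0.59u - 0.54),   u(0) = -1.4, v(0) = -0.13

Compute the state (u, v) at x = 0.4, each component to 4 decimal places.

-2.4888, -0.0590

Euler on (u,v): u_{n+1} = u_n + h·u', v_{n+1} = v_n + h·v'.
0.000000: (-1.400000, -0.130000); f=(-2.722020, 0.177580) → (-2.488808, -0.058968)
(u(0.4), v(0.4)) ≈ (-2.4888, -0.0590)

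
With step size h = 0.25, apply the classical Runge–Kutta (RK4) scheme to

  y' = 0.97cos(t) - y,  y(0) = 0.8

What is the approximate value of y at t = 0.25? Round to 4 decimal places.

0.8352

RK4: k1 = f(t_n, y_n); k2 = f(t_n + h/2, y_n + (h/2)·k1); k3 = f(t_n + h/2, y_n + (h/2)·k2); k4 = f(t_n + h, y_n + h·k3); y_{n+1} = y_n + (h/6)·(k1 + 2k2 + 2k3 + k4).
t=0.000000, y=0.800000:
  k1 = f(0.000000, 0.800000) = 0.170000
  k2 = f(0.125000, 0.821250) = 0.141182
  k3 = f(0.125000, 0.817648) = 0.144784
  k4 = f(0.250000, 0.836196) = 0.103649
  y ← 0.800000 + (0.25/6)·(k1 + 2k2 + 2k3 + k4) = 0.835233
y(0.25) ≈ 0.8352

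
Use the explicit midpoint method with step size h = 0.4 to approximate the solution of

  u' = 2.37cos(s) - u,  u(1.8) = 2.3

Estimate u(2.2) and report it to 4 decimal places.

1.2126

Midpoint: k1 = f(s_n, u_n); k2 = f(s_n + h/2, u_n + (h/2)·k1); u_{n+1} = u_n + h·k2.
s=1.800000, u=2.300000:
  k1 = f(1.800000, 2.300000) = -2.838469
  k2 = f(2.000000, 1.732306) = -2.718574
  u ← 2.300000 + 0.4·(-2.718574) = 1.212570
u(2.2) ≈ 1.2126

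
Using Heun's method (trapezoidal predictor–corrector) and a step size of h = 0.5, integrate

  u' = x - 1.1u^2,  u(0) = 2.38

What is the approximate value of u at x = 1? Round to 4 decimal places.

Heun: k1 = f(x_n, u_n); k2 = f(x_n + h, u_n + h·k1); u_{n+1} = u_n + (h/2)·(k1 + k2).
x=0.000000, u=2.380000:
  k1 = f(0.000000, 2.380000) = -6.230840
  k2 = f(0.500000, -0.735420) = -0.094927
  u ← 2.380000 + (0.5/2)·(-6.230840 + (-0.094927)) = 0.798558
x=0.500000, u=0.798558:
  k1 = f(0.500000, 0.798558) = -0.201465
  k2 = f(1.000000, 0.697826) = 0.464343
  u ← 0.798558 + (0.5/2)·(-0.201465 + 0.464343) = 0.864278
u(1) ≈ 0.8643

0.8643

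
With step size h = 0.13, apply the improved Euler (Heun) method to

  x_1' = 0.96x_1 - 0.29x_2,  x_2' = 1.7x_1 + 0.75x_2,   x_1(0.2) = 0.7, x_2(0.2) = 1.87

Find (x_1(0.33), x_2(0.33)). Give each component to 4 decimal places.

Heun on (x_1,x_2): k1 = f(x_n, state_n); k2 = f(x_n + h, state_n + h·k1); state_{n+1} = state_n + (h/2)·(k1 + k2).
0.200000: (0.700000, 1.870000)
  k1 = (0.129700, 2.592500)
  predictor → (0.716861, 2.207025)
  k2 = (0.048149, 2.873932)
  → (0.711560, 2.225318)
(x_1(0.33), x_2(0.33)) ≈ (0.7116, 2.2253)

0.7116, 2.2253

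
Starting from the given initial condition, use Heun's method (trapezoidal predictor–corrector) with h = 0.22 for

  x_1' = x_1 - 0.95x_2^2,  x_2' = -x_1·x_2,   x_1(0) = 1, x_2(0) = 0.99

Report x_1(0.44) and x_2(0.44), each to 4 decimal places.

Heun on (x_1,x_2): k1 = f(t_n, state_n); k2 = f(t_n + h, state_n + h·k1); state_{n+1} = state_n + (h/2)·(k1 + k2).
0.000000: (1.000000, 0.990000)
  k1 = (0.068905, -0.990000)
  predictor → (1.015159, 0.772200)
  k2 = (0.448681, -0.783906)
  → (1.056934, 0.794870)
0.220000: (1.056934, 0.794870)
  k1 = (0.456707, -0.840126)
  predictor → (1.157410, 0.610043)
  k2 = (0.803865, -0.706069)
  → (1.195597, 0.624789)
(x_1(0.44), x_2(0.44)) ≈ (1.1956, 0.6248)

1.1956, 0.6248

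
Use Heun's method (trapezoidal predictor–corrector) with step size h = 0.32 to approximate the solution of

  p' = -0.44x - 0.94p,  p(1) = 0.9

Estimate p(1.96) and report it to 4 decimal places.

Heun: k1 = f(x_n, p_n); k2 = f(x_n + h, p_n + h·k1); p_{n+1} = p_n + (h/2)·(k1 + k2).
x=1.000000, p=0.900000:
  k1 = f(1.000000, 0.900000) = -1.286000
  k2 = f(1.320000, 0.488480) = -1.039971
  p ← 0.900000 + (0.32/2)·(-1.286000 + (-1.039971)) = 0.527845
x=1.320000, p=0.527845:
  k1 = f(1.320000, 0.527845) = -1.076974
  k2 = f(1.640000, 0.183213) = -0.893820
  p ← 0.527845 + (0.32/2)·(-1.076974 + (-0.893820)) = 0.212518
x=1.640000, p=0.212518:
  k1 = f(1.640000, 0.212518) = -0.921366
  k2 = f(1.960000, -0.082320) = -0.785019
  p ← 0.212518 + (0.32/2)·(-0.921366 + (-0.785019)) = -0.060504
p(1.96) ≈ -0.0605

-0.0605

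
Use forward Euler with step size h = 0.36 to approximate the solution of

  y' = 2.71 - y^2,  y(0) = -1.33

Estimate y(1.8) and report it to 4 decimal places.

1.6697

Euler: y_{n+1} = y_n + h·f(t_n, y_n).
t=0.000000, y=-1.330000: f=0.941100 → y ← -1.330000 + 0.36·0.941100 = -0.991204
t=0.360000, y=-0.991204: f=1.727515 → y ← -0.991204 + 0.36·1.727515 = -0.369299
t=0.720000, y=-0.369299: f=2.573618 → y ← -0.369299 + 0.36·2.573618 = 0.557204
t=1.080000, y=0.557204: f=2.399524 → y ← 0.557204 + 0.36·2.399524 = 1.421032
t=1.440000, y=1.421032: f=0.690667 → y ← 1.421032 + 0.36·0.690667 = 1.669672
y(1.8) ≈ 1.6697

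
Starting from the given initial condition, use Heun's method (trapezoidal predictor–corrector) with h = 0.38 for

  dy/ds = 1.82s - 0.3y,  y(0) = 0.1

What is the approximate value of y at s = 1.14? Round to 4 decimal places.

1.1413

Heun: k1 = f(s_n, y_n); k2 = f(s_n + h, y_n + h·k1); y_{n+1} = y_n + (h/2)·(k1 + k2).
s=0.000000, y=0.100000:
  k1 = f(0.000000, 0.100000) = -0.030000
  k2 = f(0.380000, 0.088600) = 0.665020
  y ← 0.100000 + (0.38/2)·(-0.030000 + 0.665020) = 0.220654
s=0.380000, y=0.220654:
  k1 = f(0.380000, 0.220654) = 0.625404
  k2 = f(0.760000, 0.458307) = 1.245708
  y ← 0.220654 + (0.38/2)·(0.625404 + 1.245708) = 0.576165
s=0.760000, y=0.576165:
  k1 = f(0.760000, 0.576165) = 1.210350
  k2 = f(1.140000, 1.036098) = 1.763971
  y ← 0.576165 + (0.38/2)·(1.210350 + 1.763971) = 1.141286
y(1.14) ≈ 1.1413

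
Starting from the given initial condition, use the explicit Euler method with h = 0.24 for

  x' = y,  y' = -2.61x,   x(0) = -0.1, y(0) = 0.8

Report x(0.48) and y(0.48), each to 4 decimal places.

Euler on (x,y): x_{n+1} = x_n + h·x', y_{n+1} = y_n + h·y'.
0.000000: (-0.100000, 0.800000); f=(0.800000, 0.261000) → (0.092000, 0.862640)
0.240000: (0.092000, 0.862640); f=(0.862640, -0.240120) → (0.299034, 0.805011)
(x(0.48), y(0.48)) ≈ (0.2990, 0.8050)

0.2990, 0.8050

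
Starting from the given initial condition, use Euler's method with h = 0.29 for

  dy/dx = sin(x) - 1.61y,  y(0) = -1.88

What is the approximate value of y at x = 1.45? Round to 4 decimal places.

0.3608

Euler: y_{n+1} = y_n + h·f(x_n, y_n).
x=0.000000, y=-1.880000: f=3.026800 → y ← -1.880000 + 0.29·3.026800 = -1.002228
x=0.290000, y=-1.002228: f=1.899539 → y ← -1.002228 + 0.29·1.899539 = -0.451362
x=0.580000, y=-0.451362: f=1.274716 → y ← -0.451362 + 0.29·1.274716 = -0.081694
x=0.870000, y=-0.081694: f=0.895856 → y ← -0.081694 + 0.29·0.895856 = 0.178104
x=1.160000, y=0.178104: f=0.630055 → y ← 0.178104 + 0.29·0.630055 = 0.360820
y(1.45) ≈ 0.3608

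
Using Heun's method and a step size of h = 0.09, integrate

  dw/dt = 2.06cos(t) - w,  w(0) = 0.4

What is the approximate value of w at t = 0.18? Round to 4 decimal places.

Heun: k1 = f(t_n, w_n); k2 = f(t_n + h, w_n + h·k1); w_{n+1} = w_n + (h/2)·(k1 + k2).
t=0.000000, w=0.400000:
  k1 = f(0.000000, 0.400000) = 1.660000
  k2 = f(0.090000, 0.549400) = 1.502263
  w ← 0.400000 + (0.09/2)·(1.660000 + 1.502263) = 0.542302
t=0.090000, w=0.542302:
  k1 = f(0.090000, 0.542302) = 1.509361
  k2 = f(0.180000, 0.678144) = 1.348574
  w ← 0.542302 + (0.09/2)·(1.509361 + 1.348574) = 0.670909
w(0.18) ≈ 0.6709

0.6709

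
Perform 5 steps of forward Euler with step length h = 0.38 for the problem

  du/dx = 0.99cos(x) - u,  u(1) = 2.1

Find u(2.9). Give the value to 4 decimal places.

-0.2193

Euler: u_{n+1} = u_n + h·f(x_n, u_n).
x=1.000000, u=2.100000: f=-1.565101 → u ← 2.100000 + 0.38·(-1.565101) = 1.505262
x=1.380000, u=1.505262: f=-1.317517 → u ← 1.505262 + 0.38·(-1.317517) = 1.004605
x=1.760000, u=1.004605: f=-1.190801 → u ← 1.004605 + 0.38·(-1.190801) = 0.552101
x=2.140000, u=0.552101: f=-1.085673 → u ← 0.552101 + 0.38·(-1.085673) = 0.139545
x=2.520000, u=0.139545: f=-0.944368 → u ← 0.139545 + 0.38·(-0.944368) = -0.219315
u(2.9) ≈ -0.2193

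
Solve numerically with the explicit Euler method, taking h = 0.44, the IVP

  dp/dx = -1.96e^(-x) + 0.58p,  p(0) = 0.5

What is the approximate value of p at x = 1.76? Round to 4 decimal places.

-2.0188

Euler: p_{n+1} = p_n + h·f(x_n, p_n).
x=0.000000, p=0.500000: f=-1.670000 → p ← 0.500000 + 0.44·(-1.670000) = -0.234800
x=0.440000, p=-0.234800: f=-1.398495 → p ← -0.234800 + 0.44·(-1.398495) = -0.850138
x=0.880000, p=-0.850138: f=-1.306055 → p ← -0.850138 + 0.44·(-1.306055) = -1.424802
x=1.320000, p=-1.424802: f=-1.349970 → p ← -1.424802 + 0.44·(-1.349970) = -2.018789
p(1.76) ≈ -2.0188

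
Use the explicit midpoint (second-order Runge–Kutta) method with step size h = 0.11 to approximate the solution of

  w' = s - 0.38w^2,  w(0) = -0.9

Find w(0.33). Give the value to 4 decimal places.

-0.9558

Midpoint: k1 = f(s_n, w_n); k2 = f(s_n + h/2, w_n + (h/2)·k1); w_{n+1} = w_n + h·k2.
s=0.000000, w=-0.900000:
  k1 = f(0.000000, -0.900000) = -0.307800
  k2 = f(0.055000, -0.916929) = -0.264488
  w ← -0.900000 + 0.11·(-0.264488) = -0.929094
s=0.110000, w=-0.929094:
  k1 = f(0.110000, -0.929094) = -0.218022
  k2 = f(0.165000, -0.941085) = -0.171544
  w ← -0.929094 + 0.11·(-0.171544) = -0.947964
s=0.220000, w=-0.947964:
  k1 = f(0.220000, -0.947964) = -0.121481
  k2 = f(0.275000, -0.954645) = -0.071312
  w ← -0.947964 + 0.11·(-0.071312) = -0.955808
w(0.33) ≈ -0.9558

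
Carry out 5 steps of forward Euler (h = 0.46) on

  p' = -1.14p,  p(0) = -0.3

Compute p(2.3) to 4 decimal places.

-0.0073

Euler: p_{n+1} = p_n + h·f(s_n, p_n).
s=0.000000, p=-0.300000: f=0.342000 → p ← -0.300000 + 0.46·0.342000 = -0.142680
s=0.460000, p=-0.142680: f=0.162655 → p ← -0.142680 + 0.46·0.162655 = -0.067859
s=0.920000, p=-0.067859: f=0.077359 → p ← -0.067859 + 0.46·0.077359 = -0.032274
s=1.380000, p=-0.032274: f=0.036792 → p ← -0.032274 + 0.46·0.036792 = -0.015349
s=1.840000, p=-0.015349: f=0.017498 → p ← -0.015349 + 0.46·0.017498 = -0.007300
p(2.3) ≈ -0.0073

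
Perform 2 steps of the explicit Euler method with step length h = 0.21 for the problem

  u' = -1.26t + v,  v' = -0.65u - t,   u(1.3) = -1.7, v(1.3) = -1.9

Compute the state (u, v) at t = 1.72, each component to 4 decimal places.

-3.2501, -1.9246

Euler on (u,v): u_{n+1} = u_n + h·u', v_{n+1} = v_n + h·v'.
1.300000: (-1.700000, -1.900000); f=(-3.538000, -0.195000) → (-2.442980, -1.940950)
1.510000: (-2.442980, -1.940950); f=(-3.843550, 0.077937) → (-3.250125, -1.924583)
(u(1.72), v(1.72)) ≈ (-3.2501, -1.9246)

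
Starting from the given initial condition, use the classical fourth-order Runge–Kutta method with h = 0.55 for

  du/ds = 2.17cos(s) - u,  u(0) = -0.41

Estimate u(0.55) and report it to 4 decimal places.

RK4: k1 = f(s_n, u_n); k2 = f(s_n + h/2, u_n + (h/2)·k1); k3 = f(s_n + h/2, u_n + (h/2)·k2); k4 = f(s_n + h, u_n + h·k3); u_{n+1} = u_n + (h/6)·(k1 + 2k2 + 2k3 + k4).
s=0.000000, u=-0.410000:
  k1 = f(0.000000, -0.410000) = 2.580000
  k2 = f(0.275000, 0.299500) = 1.788963
  k3 = f(0.275000, 0.081965) = 2.006498
  k4 = f(0.550000, 0.693574) = 1.156404
  u ← -0.410000 + (0.55/6)·(k1 + 2k2 + 2k3 + k4) = 0.628338
u(0.55) ≈ 0.6283

0.6283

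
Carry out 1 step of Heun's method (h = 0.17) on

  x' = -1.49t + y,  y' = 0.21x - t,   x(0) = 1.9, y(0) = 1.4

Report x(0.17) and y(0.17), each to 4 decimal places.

2.1222, 1.4576

Heun on (x,y): k1 = f(t_n, state_n); k2 = f(t_n + h, state_n + h·k1); state_{n+1} = state_n + (h/2)·(k1 + k2).
0.000000: (1.900000, 1.400000)
  k1 = (1.400000, 0.399000)
  predictor → (2.138000, 1.467830)
  k2 = (1.214530, 0.278980)
  → (2.122235, 1.457628)
(x(0.17), y(0.17)) ≈ (2.1222, 1.4576)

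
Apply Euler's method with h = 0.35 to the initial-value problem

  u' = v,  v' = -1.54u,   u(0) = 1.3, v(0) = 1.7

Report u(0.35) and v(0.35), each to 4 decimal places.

1.8950, 0.9993

Euler on (u,v): u_{n+1} = u_n + h·u', v_{n+1} = v_n + h·v'.
0.000000: (1.300000, 1.700000); f=(1.700000, -2.002000) → (1.895000, 0.999300)
(u(0.35), v(0.35)) ≈ (1.8950, 0.9993)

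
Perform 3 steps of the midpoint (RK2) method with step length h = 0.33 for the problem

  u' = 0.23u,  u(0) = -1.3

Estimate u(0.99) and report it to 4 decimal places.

Midpoint: k1 = f(x_n, u_n); k2 = f(x_n + h/2, u_n + (h/2)·k1); u_{n+1} = u_n + h·k2.
x=0.000000, u=-1.300000:
  k1 = f(0.000000, -1.300000) = -0.299000
  k2 = f(0.165000, -1.349335) = -0.310347
  u ← -1.300000 + 0.33·(-0.310347) = -1.402415
x=0.330000, u=-1.402415:
  k1 = f(0.330000, -1.402415) = -0.322555
  k2 = f(0.495000, -1.455636) = -0.334796
  u ← -1.402415 + 0.33·(-0.334796) = -1.512897
x=0.660000, u=-1.512897:
  k1 = f(0.660000, -1.512897) = -0.347966
  k2 = f(0.825000, -1.570312) = -0.361172
  u ← -1.512897 + 0.33·(-0.361172) = -1.632084
u(0.99) ≈ -1.6321

-1.6321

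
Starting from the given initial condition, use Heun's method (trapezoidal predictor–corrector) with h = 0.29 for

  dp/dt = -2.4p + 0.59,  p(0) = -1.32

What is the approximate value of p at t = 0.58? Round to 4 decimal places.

-0.2213

Heun: k1 = f(t_n, p_n); k2 = f(t_n + h, p_n + h·k1); p_{n+1} = p_n + (h/2)·(k1 + k2).
t=0.000000, p=-1.320000:
  k1 = f(0.000000, -1.320000) = 3.758000
  k2 = f(0.290000, -0.230180) = 1.142432
  p ← -1.320000 + (0.29/2)·(3.758000 + 1.142432) = -0.609437
t=0.290000, p=-0.609437:
  k1 = f(0.290000, -0.609437) = 2.052650
  k2 = f(0.580000, -0.014169) = 0.624005
  p ← -0.609437 + (0.29/2)·(2.052650 + 0.624005) = -0.221322
p(0.58) ≈ -0.2213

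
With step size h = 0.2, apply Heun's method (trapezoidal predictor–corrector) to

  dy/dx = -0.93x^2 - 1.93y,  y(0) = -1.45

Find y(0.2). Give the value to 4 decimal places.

-1.0020

Heun: k1 = f(x_n, y_n); k2 = f(x_n + h, y_n + h·k1); y_{n+1} = y_n + (h/2)·(k1 + k2).
x=0.000000, y=-1.450000:
  k1 = f(0.000000, -1.450000) = 2.798500
  k2 = f(0.200000, -0.890300) = 1.681079
  y ← -1.450000 + (0.2/2)·(2.798500 + 1.681079) = -1.002042
y(0.2) ≈ -1.0020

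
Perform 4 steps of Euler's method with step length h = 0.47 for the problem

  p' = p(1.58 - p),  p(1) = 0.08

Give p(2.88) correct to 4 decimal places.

Euler: p_{n+1} = p_n + h·f(t_n, p_n).
t=1.000000, p=0.080000: f=0.120000 → p ← 0.080000 + 0.47·0.120000 = 0.136400
t=1.470000, p=0.136400: f=0.196907 → p ← 0.136400 + 0.47·0.196907 = 0.228946
t=1.940000, p=0.228946: f=0.309319 → p ← 0.228946 + 0.47·0.309319 = 0.374326
t=2.410000, p=0.374326: f=0.451315 → p ← 0.374326 + 0.47·0.451315 = 0.586444
p(2.88) ≈ 0.5864

0.5864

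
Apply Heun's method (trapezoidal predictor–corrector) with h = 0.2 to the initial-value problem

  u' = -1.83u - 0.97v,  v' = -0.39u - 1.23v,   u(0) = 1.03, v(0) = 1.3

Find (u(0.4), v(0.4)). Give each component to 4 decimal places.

0.2620, 0.7409

Heun on (u,v): k1 = f(x_n, state_n); k2 = f(x_n + h, state_n + h·k1); state_{n+1} = state_n + (h/2)·(k1 + k2).
0.000000: (1.030000, 1.300000)
  k1 = (-3.145900, -2.000700)
  predictor → (0.400820, 0.899860)
  k2 = (-1.606365, -1.263148)
  → (0.554774, 0.973615)
0.200000: (0.554774, 0.973615)
  k1 = (-1.959642, -1.413908)
  predictor → (0.162845, 0.690834)
  k2 = (-0.968115, -0.913235)
  → (0.261998, 0.740901)
(u(0.4), v(0.4)) ≈ (0.2620, 0.7409)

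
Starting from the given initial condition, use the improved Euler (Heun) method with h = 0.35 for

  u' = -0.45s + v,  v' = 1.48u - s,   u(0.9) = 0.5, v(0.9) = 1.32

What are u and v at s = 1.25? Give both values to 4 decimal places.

Heun on (u,v): k1 = f(s_n, state_n); k2 = f(s_n + h, state_n + h·k1); state_{n+1} = state_n + (h/2)·(k1 + k2).
0.900000: (0.500000, 1.320000)
  k1 = (0.915000, -0.160000)
  predictor → (0.820250, 1.264000)
  k2 = (0.701500, -0.036030)
  → (0.782887, 1.285695)
(u(1.25), v(1.25)) ≈ (0.7829, 1.2857)

0.7829, 1.2857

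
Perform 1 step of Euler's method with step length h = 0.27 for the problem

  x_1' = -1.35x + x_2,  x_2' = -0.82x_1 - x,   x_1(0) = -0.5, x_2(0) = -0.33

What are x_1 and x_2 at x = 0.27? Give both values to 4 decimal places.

Euler on (x_1,x_2): x_1_{n+1} = x_1_n + h·x_1', x_2_{n+1} = x_2_n + h·x_2'.
0.000000: (-0.500000, -0.330000); f=(-0.330000, 0.410000) → (-0.589100, -0.219300)
(x_1(0.27), x_2(0.27)) ≈ (-0.5891, -0.2193)

-0.5891, -0.2193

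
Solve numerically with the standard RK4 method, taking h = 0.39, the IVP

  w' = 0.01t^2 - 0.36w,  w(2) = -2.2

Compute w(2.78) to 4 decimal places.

-1.6216

RK4: k1 = f(t_n, w_n); k2 = f(t_n + h/2, w_n + (h/2)·k1); k3 = f(t_n + h/2, w_n + (h/2)·k2); k4 = f(t_n + h, w_n + h·k3); w_{n+1} = w_n + (h/6)·(k1 + 2k2 + 2k3 + k4).
t=2.000000, w=-2.200000:
  k1 = f(2.000000, -2.200000) = 0.832000
  k2 = f(2.195000, -2.037760) = 0.781774
  k3 = f(2.195000, -2.047554) = 0.785300
  k4 = f(2.390000, -1.893733) = 0.738865
  w ← -2.200000 + (0.39/6)·(k1 + 2k2 + 2k3 + k4) = -1.894174
t=2.390000, w=-1.894174:
  k1 = f(2.390000, -1.894174) = 0.739024
  k2 = f(2.585000, -1.750065) = 0.696846
  k3 = f(2.585000, -1.758289) = 0.699806
  k4 = f(2.780000, -1.621250) = 0.660934
  w ← -1.894174 + (0.39/6)·(k1 + 2k2 + 2k3 + k4) = -1.621612
w(2.78) ≈ -1.6216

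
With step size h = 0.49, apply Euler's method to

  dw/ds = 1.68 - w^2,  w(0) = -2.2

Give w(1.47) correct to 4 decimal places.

Euler: w_{n+1} = w_n + h·f(s_n, w_n).
s=0.000000, w=-2.200000: f=-3.160000 → w ← -2.200000 + 0.49·(-3.160000) = -3.748400
s=0.490000, w=-3.748400: f=-12.370503 → w ← -3.748400 + 0.49·(-12.370503) = -9.809946
s=0.980000, w=-9.809946: f=-94.555046 → w ← -9.809946 + 0.49·(-94.555046) = -56.141919
w(1.47) ≈ -56.1419

-56.1419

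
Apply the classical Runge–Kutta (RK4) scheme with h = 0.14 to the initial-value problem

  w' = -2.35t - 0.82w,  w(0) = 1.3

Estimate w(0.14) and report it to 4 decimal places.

1.1368

RK4: k1 = f(t_n, w_n); k2 = f(t_n + h/2, w_n + (h/2)·k1); k3 = f(t_n + h/2, w_n + (h/2)·k2); k4 = f(t_n + h, w_n + h·k3); w_{n+1} = w_n + (h/6)·(k1 + 2k2 + 2k3 + k4).
t=0.000000, w=1.300000:
  k1 = f(0.000000, 1.300000) = -1.066000
  k2 = f(0.070000, 1.225380) = -1.169312
  k3 = f(0.070000, 1.218148) = -1.163382
  k4 = f(0.140000, 1.137127) = -1.261444
  w ← 1.300000 + (0.14/6)·(k1 + 2k2 + 2k3 + k4) = 1.136834
w(0.14) ≈ 1.1368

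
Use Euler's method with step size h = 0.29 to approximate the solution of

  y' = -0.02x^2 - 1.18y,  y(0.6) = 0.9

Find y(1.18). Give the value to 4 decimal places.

Euler: y_{n+1} = y_n + h·f(x_n, y_n).
x=0.600000, y=0.900000: f=-1.069200 → y ← 0.900000 + 0.29·(-1.069200) = 0.589932
x=0.890000, y=0.589932: f=-0.711962 → y ← 0.589932 + 0.29·(-0.711962) = 0.383463
y(1.18) ≈ 0.3835

0.3835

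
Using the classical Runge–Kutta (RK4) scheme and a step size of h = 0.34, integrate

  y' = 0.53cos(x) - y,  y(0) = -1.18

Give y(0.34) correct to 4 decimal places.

RK4: k1 = f(x_n, y_n); k2 = f(x_n + h/2, y_n + (h/2)·k1); k3 = f(x_n + h/2, y_n + (h/2)·k2); k4 = f(x_n + h, y_n + h·k3); y_{n+1} = y_n + (h/6)·(k1 + 2k2 + 2k3 + k4).
x=0.000000, y=-1.180000:
  k1 = f(0.000000, -1.180000) = 1.710000
  k2 = f(0.170000, -0.889300) = 1.411660
  k3 = f(0.170000, -0.940018) = 1.462378
  k4 = f(0.340000, -0.682792) = 1.182452
  y ← -1.180000 + (0.34/6)·(k1 + 2k2 + 2k3 + k4) = -0.690370
y(0.34) ≈ -0.6904

-0.6904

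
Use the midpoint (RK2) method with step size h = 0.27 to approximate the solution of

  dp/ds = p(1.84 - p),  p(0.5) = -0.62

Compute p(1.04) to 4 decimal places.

-2.8610

Midpoint: k1 = f(s_n, p_n); k2 = f(s_n + h/2, p_n + (h/2)·k1); p_{n+1} = p_n + h·k2.
s=0.500000, p=-0.620000:
  k1 = f(0.500000, -0.620000) = -1.525200
  k2 = f(0.635000, -0.825902) = -2.201774
  p ← -0.620000 + 0.27·(-2.201774) = -1.214479
s=0.770000, p=-1.214479:
  k1 = f(0.770000, -1.214479) = -3.709600
  k2 = f(0.905000, -1.715275) = -6.098274
  p ← -1.214479 + 0.27·(-6.098274) = -2.861013
p(1.04) ≈ -2.8610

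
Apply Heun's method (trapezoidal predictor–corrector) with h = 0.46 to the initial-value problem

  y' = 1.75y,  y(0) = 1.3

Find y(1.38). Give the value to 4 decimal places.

Heun: k1 = f(x_n, y_n); k2 = f(x_n + h, y_n + h·k1); y_{n+1} = y_n + (h/2)·(k1 + k2).
x=0.000000, y=1.300000:
  k1 = f(0.000000, 1.300000) = 2.275000
  k2 = f(0.460000, 2.346500) = 4.106375
  y ← 1.300000 + (0.46/2)·(2.275000 + 4.106375) = 2.767716
x=0.460000, y=2.767716:
  k1 = f(0.460000, 2.767716) = 4.843503
  k2 = f(0.920000, 4.995728) = 8.742524
  y ← 2.767716 + (0.46/2)·(4.843503 + 8.742524) = 5.892502
x=0.920000, y=5.892502:
  k1 = f(0.920000, 5.892502) = 10.311879
  k2 = f(1.380000, 10.635967) = 18.612942
  y ← 5.892502 + (0.46/2)·(10.311879 + 18.612942) = 12.545211
y(1.38) ≈ 12.5452

12.5452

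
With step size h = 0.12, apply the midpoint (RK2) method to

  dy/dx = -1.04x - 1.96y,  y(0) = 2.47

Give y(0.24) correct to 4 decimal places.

1.5245

Midpoint: k1 = f(x_n, y_n); k2 = f(x_n + h/2, y_n + (h/2)·k1); y_{n+1} = y_n + h·k2.
x=0.000000, y=2.470000:
  k1 = f(0.000000, 2.470000) = -4.841200
  k2 = f(0.060000, 2.179528) = -4.334275
  y ← 2.470000 + 0.12·(-4.334275) = 1.949887
x=0.120000, y=1.949887:
  k1 = f(0.120000, 1.949887) = -3.946579
  k2 = f(0.180000, 1.713092) = -3.544861
  y ← 1.949887 + 0.12·(-3.544861) = 1.524504
y(0.24) ≈ 1.5245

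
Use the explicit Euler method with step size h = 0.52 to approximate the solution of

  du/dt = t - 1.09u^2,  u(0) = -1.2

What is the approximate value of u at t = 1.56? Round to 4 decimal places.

Euler: u_{n+1} = u_n + h·f(t_n, u_n).
t=0.000000, u=-1.200000: f=-1.569600 → u ← -1.200000 + 0.52·(-1.569600) = -2.016192
t=0.520000, u=-2.016192: f=-3.910883 → u ← -2.016192 + 0.52·(-3.910883) = -4.049851
t=1.040000, u=-4.049851: f=-16.837410 → u ← -4.049851 + 0.52·(-16.837410) = -12.805305
u(1.56) ≈ -12.8053

-12.8053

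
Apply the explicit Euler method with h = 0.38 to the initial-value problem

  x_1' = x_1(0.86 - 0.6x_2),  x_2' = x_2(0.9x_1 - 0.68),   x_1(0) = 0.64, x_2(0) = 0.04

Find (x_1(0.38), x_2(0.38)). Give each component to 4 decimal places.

Euler on (x_1,x_2): x_1_{n+1} = x_1_n + h·x_1', x_2_{n+1} = x_2_n + h·x_2'.
0.000000: (0.640000, 0.040000); f=(0.535040, -0.004160) → (0.843315, 0.038419)
(x_1(0.38), x_2(0.38)) ≈ (0.8433, 0.0384)

0.8433, 0.0384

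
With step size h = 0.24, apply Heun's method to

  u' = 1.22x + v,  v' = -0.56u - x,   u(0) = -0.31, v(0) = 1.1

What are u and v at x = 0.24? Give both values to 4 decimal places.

Heun on (u,v): k1 = f(x_n, state_n); k2 = f(x_n + h, state_n + h·k1); state_{n+1} = state_n + (h/2)·(k1 + k2).
0.000000: (-0.310000, 1.100000)
  k1 = (1.100000, 0.173600)
  predictor → (-0.046000, 1.141664)
  k2 = (1.434464, -0.214240)
  → (-0.005864, 1.095123)
(u(0.24), v(0.24)) ≈ (-0.0059, 1.0951)

-0.0059, 1.0951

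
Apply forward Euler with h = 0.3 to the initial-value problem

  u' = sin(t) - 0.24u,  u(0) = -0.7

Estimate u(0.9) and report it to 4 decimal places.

-0.3078

Euler: u_{n+1} = u_n + h·f(t_n, u_n).
t=0.000000, u=-0.700000: f=0.168000 → u ← -0.700000 + 0.3·0.168000 = -0.649600
t=0.300000, u=-0.649600: f=0.451424 → u ← -0.649600 + 0.3·0.451424 = -0.514173
t=0.600000, u=-0.514173: f=0.688044 → u ← -0.514173 + 0.3·0.688044 = -0.307760
u(0.9) ≈ -0.3078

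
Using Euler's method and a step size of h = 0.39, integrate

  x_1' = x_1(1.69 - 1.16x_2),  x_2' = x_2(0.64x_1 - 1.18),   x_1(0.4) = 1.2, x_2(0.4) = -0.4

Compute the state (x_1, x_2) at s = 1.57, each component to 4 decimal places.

Euler on (x_1,x_2): x_1_{n+1} = x_1_n + h·x_1', x_2_{n+1} = x_2_n + h·x_2'.
0.400000: (1.200000, -0.400000); f=(2.584800, 0.164800) → (2.208072, -0.335728)
0.790000: (2.208072, -0.335728); f=(4.591563, -0.078280) → (3.998782, -0.366257)
1.180000: (3.998782, -0.366257); f=(8.456857, -0.505150) → (7.296956, -0.563266)
(x_1(1.57), x_2(1.57)) ≈ (7.2970, -0.5633)

7.2970, -0.5633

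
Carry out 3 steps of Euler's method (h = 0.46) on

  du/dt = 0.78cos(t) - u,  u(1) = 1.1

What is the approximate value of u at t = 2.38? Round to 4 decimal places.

0.1284

Euler: u_{n+1} = u_n + h·f(t_n, u_n).
t=1.000000, u=1.100000: f=-0.678564 → u ← 1.100000 + 0.46·(-0.678564) = 0.787860
t=1.460000, u=0.787860: f=-0.701616 → u ← 0.787860 + 0.46·(-0.701616) = 0.465117
t=1.920000, u=0.465117: f=-0.731994 → u ← 0.465117 + 0.46·(-0.731994) = 0.128400
u(2.38) ≈ 0.1284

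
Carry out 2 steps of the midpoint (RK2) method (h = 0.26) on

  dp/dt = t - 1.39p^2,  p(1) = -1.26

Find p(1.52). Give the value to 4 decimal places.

Midpoint: k1 = f(t_n, p_n); k2 = f(t_n + h/2, p_n + (h/2)·k1); p_{n+1} = p_n + h·k2.
t=1.000000, p=-1.260000:
  k1 = f(1.000000, -1.260000) = -1.206764
  k2 = f(1.130000, -1.416879) = -1.660490
  p ← -1.260000 + 0.26·(-1.660490) = -1.691727
t=1.260000, p=-1.691727:
  k1 = f(1.260000, -1.691727) = -2.718099
  k2 = f(1.390000, -2.045080) = -4.423472
  p ← -1.691727 + 0.26·(-4.423472) = -2.841830
p(1.52) ≈ -2.8418

-2.8418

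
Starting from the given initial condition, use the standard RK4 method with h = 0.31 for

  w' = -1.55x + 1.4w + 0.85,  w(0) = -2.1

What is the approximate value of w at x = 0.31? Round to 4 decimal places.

-2.9975

RK4: k1 = f(x_n, w_n); k2 = f(x_n + h/2, w_n + (h/2)·k1); k3 = f(x_n + h/2, w_n + (h/2)·k2); k4 = f(x_n + h, w_n + h·k3); w_{n+1} = w_n + (h/6)·(k1 + 2k2 + 2k3 + k4).
x=0.000000, w=-2.100000:
  k1 = f(0.000000, -2.100000) = -2.090000
  k2 = f(0.155000, -2.423950) = -2.783780
  k3 = f(0.155000, -2.531486) = -2.934330
  k4 = f(0.310000, -3.009642) = -3.843999
  w ← -2.100000 + (0.31/6)·(k1 + 2k2 + 2k3 + k4) = -2.997461
w(0.31) ≈ -2.9975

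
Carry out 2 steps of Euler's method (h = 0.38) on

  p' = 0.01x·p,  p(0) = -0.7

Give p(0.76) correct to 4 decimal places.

-0.7010

Euler: p_{n+1} = p_n + h·f(x_n, p_n).
x=0.000000, p=-0.700000: f=0.000000 → p ← -0.700000 + 0.38·0.000000 = -0.700000
x=0.380000, p=-0.700000: f=-0.002660 → p ← -0.700000 + 0.38·(-0.002660) = -0.701011
p(0.76) ≈ -0.7010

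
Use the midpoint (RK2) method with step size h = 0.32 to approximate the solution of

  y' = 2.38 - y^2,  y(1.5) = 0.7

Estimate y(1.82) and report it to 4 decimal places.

Midpoint: k1 = f(x_n, y_n); k2 = f(x_n + h/2, y_n + (h/2)·k1); y_{n+1} = y_n + h·k2.
x=1.500000, y=0.700000:
  k1 = f(1.500000, 0.700000) = 1.890000
  k2 = f(1.660000, 1.002400) = 1.375194
  y ← 0.700000 + 0.32·1.375194 = 1.140062
y(1.82) ≈ 1.1401

1.1401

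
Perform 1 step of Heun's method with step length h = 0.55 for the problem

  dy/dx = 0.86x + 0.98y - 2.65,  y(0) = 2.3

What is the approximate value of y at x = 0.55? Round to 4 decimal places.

2.1536

Heun: k1 = f(x_n, y_n); k2 = f(x_n + h, y_n + h·k1); y_{n+1} = y_n + (h/2)·(k1 + k2).
x=0.000000, y=2.300000:
  k1 = f(0.000000, 2.300000) = -0.396000
  k2 = f(0.550000, 2.082200) = -0.136444
  y ← 2.300000 + (0.55/2)·(-0.396000 + (-0.136444)) = 2.153578
y(0.55) ≈ 2.1536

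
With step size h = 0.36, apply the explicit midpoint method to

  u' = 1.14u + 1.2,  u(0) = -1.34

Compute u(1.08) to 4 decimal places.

Midpoint: k1 = f(x_n, u_n); k2 = f(x_n + h/2, u_n + (h/2)·k1); u_{n+1} = u_n + h·k2.
x=0.000000, u=-1.340000:
  k1 = f(0.000000, -1.340000) = -0.327600
  k2 = f(0.180000, -1.398968) = -0.394824
  u ← -1.340000 + 0.36·(-0.394824) = -1.482136
x=0.360000, u=-1.482136:
  k1 = f(0.360000, -1.482136) = -0.489636
  k2 = f(0.540000, -1.570271) = -0.590109
  u ← -1.482136 + 0.36·(-0.590109) = -1.694576
x=0.720000, u=-1.694576:
  k1 = f(0.720000, -1.694576) = -0.731816
  k2 = f(0.900000, -1.826303) = -0.881985
  u ← -1.694576 + 0.36·(-0.881985) = -2.012090
u(1.08) ≈ -2.0121

-2.0121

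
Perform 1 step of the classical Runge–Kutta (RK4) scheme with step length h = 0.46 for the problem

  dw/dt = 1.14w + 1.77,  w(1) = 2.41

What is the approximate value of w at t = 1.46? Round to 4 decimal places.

5.1406

RK4: k1 = f(t_n, w_n); k2 = f(t_n + h/2, w_n + (h/2)·k1); k3 = f(t_n + h/2, w_n + (h/2)·k2); k4 = f(t_n + h, w_n + h·k3); w_{n+1} = w_n + (h/6)·(k1 + 2k2 + 2k3 + k4).
t=1.000000, w=2.410000:
  k1 = f(1.000000, 2.410000) = 4.517400
  k2 = f(1.230000, 3.449002) = 5.701862
  k3 = f(1.230000, 3.721428) = 6.012428
  k4 = f(1.460000, 5.175717) = 7.670317
  w ← 2.410000 + (0.46/6)·(k1 + 2k2 + 2k3 + k4) = 5.140583
w(1.46) ≈ 5.1406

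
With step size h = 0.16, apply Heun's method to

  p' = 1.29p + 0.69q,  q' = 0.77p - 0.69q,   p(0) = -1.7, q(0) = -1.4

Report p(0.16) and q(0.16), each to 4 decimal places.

Heun on (p,q): k1 = f(t_n, state_n); k2 = f(t_n + h, state_n + h·k1); state_{n+1} = state_n + (h/2)·(k1 + k2).
0.000000: (-1.700000, -1.400000)
  k1 = (-3.159000, -0.343000)
  predictor → (-2.205440, -1.454880)
  k2 = (-3.848885, -0.694322)
  → (-2.260631, -1.482986)
(p(0.16), q(0.16)) ≈ (-2.2606, -1.4830)

-2.2606, -1.4830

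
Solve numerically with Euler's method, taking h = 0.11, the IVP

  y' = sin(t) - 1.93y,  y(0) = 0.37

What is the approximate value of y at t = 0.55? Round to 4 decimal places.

0.2079

Euler: y_{n+1} = y_n + h·f(t_n, y_n).
t=0.000000, y=0.370000: f=-0.714100 → y ← 0.370000 + 0.11·(-0.714100) = 0.291449
t=0.110000, y=0.291449: f=-0.452718 → y ← 0.291449 + 0.11·(-0.452718) = 0.241650
t=0.220000, y=0.241650: f=-0.248155 → y ← 0.241650 + 0.11·(-0.248155) = 0.214353
t=0.330000, y=0.214353: f=-0.089658 → y ← 0.214353 + 0.11·(-0.089658) = 0.204491
t=0.440000, y=0.204491: f=0.031273 → y ← 0.204491 + 0.11·0.031273 = 0.207931
y(0.55) ≈ 0.2079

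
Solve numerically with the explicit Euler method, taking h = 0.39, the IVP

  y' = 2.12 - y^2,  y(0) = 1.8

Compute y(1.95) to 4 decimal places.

1.4560

Euler: y_{n+1} = y_n + h·f(s_n, y_n).
s=0.000000, y=1.800000: f=-1.120000 → y ← 1.800000 + 0.39·(-1.120000) = 1.363200
s=0.390000, y=1.363200: f=0.261686 → y ← 1.363200 + 0.39·0.261686 = 1.465257
s=0.780000, y=1.465257: f=-0.026979 → y ← 1.465257 + 0.39·(-0.026979) = 1.454735
s=1.170000, y=1.454735: f=0.003745 → y ← 1.454735 + 0.39·0.003745 = 1.456196
s=1.560000, y=1.456196: f=-0.000507 → y ← 1.456196 + 0.39·(-0.000507) = 1.455998
y(1.95) ≈ 1.4560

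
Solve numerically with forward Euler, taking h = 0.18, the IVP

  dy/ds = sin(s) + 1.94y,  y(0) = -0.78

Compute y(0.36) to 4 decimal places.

-1.3876

Euler: y_{n+1} = y_n + h·f(s_n, y_n).
s=0.000000, y=-0.780000: f=-1.513200 → y ← -0.780000 + 0.18·(-1.513200) = -1.052376
s=0.180000, y=-1.052376: f=-1.862580 → y ← -1.052376 + 0.18·(-1.862580) = -1.387640
y(0.36) ≈ -1.3876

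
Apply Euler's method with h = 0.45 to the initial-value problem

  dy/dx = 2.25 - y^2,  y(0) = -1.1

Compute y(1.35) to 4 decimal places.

Euler: y_{n+1} = y_n + h·f(x_n, y_n).
x=0.000000, y=-1.100000: f=1.040000 → y ← -1.100000 + 0.45·1.040000 = -0.632000
x=0.450000, y=-0.632000: f=1.850576 → y ← -0.632000 + 0.45·1.850576 = 0.200759
x=0.900000, y=0.200759: f=2.209696 → y ← 0.200759 + 0.45·2.209696 = 1.195122
y(1.35) ≈ 1.1951

1.1951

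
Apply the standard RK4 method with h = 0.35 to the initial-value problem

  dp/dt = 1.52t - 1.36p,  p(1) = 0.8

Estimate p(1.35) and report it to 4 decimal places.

RK4: k1 = f(t_n, p_n); k2 = f(t_n + h/2, p_n + (h/2)·k1); k3 = f(t_n + h/2, p_n + (h/2)·k2); k4 = f(t_n + h, p_n + h·k3); p_{n+1} = p_n + (h/6)·(k1 + 2k2 + 2k3 + k4).
t=1.000000, p=0.800000:
  k1 = f(1.000000, 0.800000) = 0.432000
  k2 = f(1.175000, 0.875600) = 0.595184
  k3 = f(1.175000, 0.904157) = 0.556346
  k4 = f(1.350000, 0.994721) = 0.699179
  p ← 0.800000 + (0.35/6)·(k1 + 2k2 + 2k3 + k4) = 1.000331
p(1.35) ≈ 1.0003

1.0003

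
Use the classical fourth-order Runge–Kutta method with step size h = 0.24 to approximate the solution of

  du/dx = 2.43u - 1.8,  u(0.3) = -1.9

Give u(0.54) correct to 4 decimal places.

RK4: k1 = f(x_n, u_n); k2 = f(x_n + h/2, u_n + (h/2)·k1); k3 = f(x_n + h/2, u_n + (h/2)·k2); k4 = f(x_n + h, u_n + h·k3); u_{n+1} = u_n + (h/6)·(k1 + 2k2 + 2k3 + k4).
x=0.300000, u=-1.900000:
  k1 = f(0.300000, -1.900000) = -6.417000
  k2 = f(0.420000, -2.670040) = -8.288197
  k3 = f(0.420000, -2.894584) = -8.833838
  k4 = f(0.540000, -4.020121) = -11.568894
  u ← -1.900000 + (0.24/6)·(k1 + 2k2 + 2k3 + k4) = -3.989199
u(0.54) ≈ -3.9892

-3.9892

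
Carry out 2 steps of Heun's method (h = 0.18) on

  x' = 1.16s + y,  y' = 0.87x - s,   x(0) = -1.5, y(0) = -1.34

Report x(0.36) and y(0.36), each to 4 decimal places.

Heun on (x,y): k1 = f(s_n, state_n); k2 = f(s_n + h, state_n + h·k1); state_{n+1} = state_n + (h/2)·(k1 + k2).
0.000000: (-1.500000, -1.340000)
  k1 = (-1.340000, -1.305000)
  predictor → (-1.741200, -1.574900)
  k2 = (-1.366100, -1.694844)
  → (-1.743549, -1.609986)
0.180000: (-1.743549, -1.609986)
  k1 = (-1.401186, -1.696888)
  predictor → (-1.995762, -1.915426)
  k2 = (-1.497826, -2.096313)
  → (-2.004460, -1.951374)
(x(0.36), y(0.36)) ≈ (-2.0045, -1.9514)

-2.0045, -1.9514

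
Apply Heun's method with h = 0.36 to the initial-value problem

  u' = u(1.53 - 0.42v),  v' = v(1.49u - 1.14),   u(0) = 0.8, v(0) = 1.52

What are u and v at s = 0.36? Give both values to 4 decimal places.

1.0957, 1.6554

Heun on (u,v): k1 = f(s_n, state_n); k2 = f(s_n + h, state_n + h·k1); state_{n+1} = state_n + (h/2)·(k1 + k2).
0.000000: (0.800000, 1.520000)
  k1 = (0.713280, 0.079040)
  predictor → (1.056781, 1.548454)
  k2 = (0.929596, 0.672964)
  → (1.095718, 1.655361)
(u(0.36), v(0.36)) ≈ (1.0957, 1.6554)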